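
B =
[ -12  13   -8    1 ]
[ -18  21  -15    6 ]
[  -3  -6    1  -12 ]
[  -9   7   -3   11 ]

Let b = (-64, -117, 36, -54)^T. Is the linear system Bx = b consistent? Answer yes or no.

yes

Row reduce the augmented matrix [B | b].
R2 ← R2 − (3/2)·R1: [0, 3/2, -3, 9/2, -21]
R3 ← R3 − (1/4)·R1: [0, -37/4, 3, -49/4, 52]
R4 ← R4 − (3/4)·R1: [0, -11/4, 3, 41/4, -6]
R3 ← R3 + (37/6)·R2: [0, 0, -31/2, 31/2, -155/2]
R4 ← R4 + (11/6)·R2: [0, 0, -5/2, 37/2, -89/2]
R4 ← R4 − (5/31)·R3: [0, 0, 0, 16, -32]
The echelon form has 4 nonzero rows, and every pivot lies in the first 4 columns, so rank(B) = rank([B|b]) = 4.
The system is consistent.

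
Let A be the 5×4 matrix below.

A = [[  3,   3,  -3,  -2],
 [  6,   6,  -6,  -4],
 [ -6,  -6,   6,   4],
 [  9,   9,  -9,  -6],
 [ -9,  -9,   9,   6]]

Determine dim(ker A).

3

Row reduce to echelon form.
R2 ← R2 − (2)·R1: [0, 0, 0, 0]
R3 ← R3 + (2)·R1: [0, 0, 0, 0]
R4 ← R4 − (3)·R1: [0, 0, 0, 0]
R5 ← R5 + (3)·R1: [0, 0, 0, 0]
1 nonzero row, so rank(A) = 1.
A has 4 columns; by rank–nullity, nullity = 4 − 1 = 3.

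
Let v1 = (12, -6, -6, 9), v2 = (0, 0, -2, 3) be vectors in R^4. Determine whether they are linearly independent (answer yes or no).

yes

Form the matrix with these vectors as rows and row reduce.
2 nonzero rows, so the 2 vectors span a space of dimension 2.
Since 2 = 2, the vectors are linearly independent.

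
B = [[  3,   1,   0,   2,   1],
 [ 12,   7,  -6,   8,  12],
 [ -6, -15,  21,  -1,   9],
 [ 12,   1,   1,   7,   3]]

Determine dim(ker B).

Row reduce to echelon form.
R2 ← R2 − (4)·R1: [0, 3, -6, 0, 8]
R3 ← R3 + (2)·R1: [0, -13, 21, 3, 11]
R4 ← R4 − (4)·R1: [0, -3, 1, -1, -1]
R3 ← R3 + (13/3)·R2: [0, 0, -5, 3, 137/3]
R4 ← R4 + R2: [0, 0, -5, -1, 7]
R4 ← R4 − R3: [0, 0, 0, -4, -116/3]
4 nonzero rows, so rank(B) = 4.
B has 5 columns; by rank–nullity, nullity = 5 − 4 = 1.

1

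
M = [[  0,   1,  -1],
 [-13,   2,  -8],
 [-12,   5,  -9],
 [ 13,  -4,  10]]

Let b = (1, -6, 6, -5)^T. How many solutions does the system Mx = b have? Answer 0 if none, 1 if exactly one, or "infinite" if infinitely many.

Row reduce the augmented matrix [M | b].
Swap R1 ↔ R2
R3 ← R3 − (12/13)·R1: [0, 41/13, -21/13, 150/13]
R4 ← R4 + R1: [0, -2, 2, -11]
R3 ← R3 − (41/13)·R2: [0, 0, 20/13, 109/13]
R4 ← R4 + (2)·R2: [0, 0, 0, -9]
The echelon form has 4 nonzero rows; the last pivot sits in the augmented column, so rank(M) = 3 but rank([M|b]) = 4.
Since the ranks differ, the system is inconsistent.
It has no solutions.

0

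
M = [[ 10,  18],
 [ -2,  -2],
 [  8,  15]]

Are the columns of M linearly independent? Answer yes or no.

Row reduce M to echelon form.
R2 ← R2 + (1/5)·R1: [0, 8/5]
R3 ← R3 − (4/5)·R1: [0, 3/5]
R3 ← R3 − (3/8)·R2: [0, 0]
2 pivots among 2 columns.
Every column is a pivot column, so the columns are linearly independent.

yes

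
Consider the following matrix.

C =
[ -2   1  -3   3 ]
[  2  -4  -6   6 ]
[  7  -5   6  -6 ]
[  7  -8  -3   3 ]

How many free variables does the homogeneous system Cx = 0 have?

2

Row reduce to echelon form.
R2 ← R2 + R1: [0, -3, -9, 9]
R3 ← R3 + (7/2)·R1: [0, -3/2, -9/2, 9/2]
R4 ← R4 + (7/2)·R1: [0, -9/2, -27/2, 27/2]
R3 ← R3 − (1/2)·R2: [0, 0, 0, 0]
R4 ← R4 − (3/2)·R2: [0, 0, 0, 0]
2 nonzero rows, so rank(C) = 2.
C has 4 columns; by rank–nullity, nullity = 4 − 2 = 2.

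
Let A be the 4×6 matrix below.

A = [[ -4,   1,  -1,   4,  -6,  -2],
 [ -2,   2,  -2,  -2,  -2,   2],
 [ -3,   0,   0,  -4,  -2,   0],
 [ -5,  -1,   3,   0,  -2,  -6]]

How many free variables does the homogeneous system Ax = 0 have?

Row reduce to echelon form.
R2 ← R2 − (1/2)·R1: [0, 3/2, -3/2, -4, 1, 3]
R3 ← R3 − (3/4)·R1: [0, -3/4, 3/4, -7, 5/2, 3/2]
R4 ← R4 − (5/4)·R1: [0, -9/4, 17/4, -5, 11/2, -7/2]
R3 ← R3 + (1/2)·R2: [0, 0, 0, -9, 3, 3]
R4 ← R4 + (3/2)·R2: [0, 0, 2, -11, 7, 1]
Swap R3 ↔ R4
4 nonzero rows, so rank(A) = 4.
A has 6 columns; by rank–nullity, nullity = 6 − 4 = 2.

2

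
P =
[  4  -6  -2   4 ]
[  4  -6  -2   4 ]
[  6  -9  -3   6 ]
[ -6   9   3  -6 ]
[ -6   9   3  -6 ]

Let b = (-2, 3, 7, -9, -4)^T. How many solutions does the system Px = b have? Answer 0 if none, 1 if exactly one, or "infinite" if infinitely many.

0

Row reduce the augmented matrix [P | b].
R2 ← R2 − R1: [0, 0, 0, 0, 5]
R3 ← R3 − (3/2)·R1: [0, 0, 0, 0, 10]
R4 ← R4 + (3/2)·R1: [0, 0, 0, 0, -12]
R5 ← R5 + (3/2)·R1: [0, 0, 0, 0, -7]
R3 ← R3 − (2)·R2: [0, 0, 0, 0, 0]
R4 ← R4 + (12/5)·R2: [0, 0, 0, 0, 0]
R5 ← R5 + (7/5)·R2: [0, 0, 0, 0, 0]
The echelon form has 2 nonzero rows; the last pivot sits in the augmented column, so rank(P) = 1 but rank([P|b]) = 2.
Since the ranks differ, the system is inconsistent.
It has no solutions.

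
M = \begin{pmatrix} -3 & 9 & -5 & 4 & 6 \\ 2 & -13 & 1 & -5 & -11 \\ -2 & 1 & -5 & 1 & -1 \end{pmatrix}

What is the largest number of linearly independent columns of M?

2

Row reduce to echelon form.
R2 ← R2 + (2/3)·R1: [0, -7, -7/3, -7/3, -7]
R3 ← R3 − (2/3)·R1: [0, -5, -5/3, -5/3, -5]
R3 ← R3 − (5/7)·R2: [0, 0, 0, 0, 0]
Echelon form has 2 nonzero rows, so rank(M) = 2.
The rank gives the maximum number of linearly independent columns: 2.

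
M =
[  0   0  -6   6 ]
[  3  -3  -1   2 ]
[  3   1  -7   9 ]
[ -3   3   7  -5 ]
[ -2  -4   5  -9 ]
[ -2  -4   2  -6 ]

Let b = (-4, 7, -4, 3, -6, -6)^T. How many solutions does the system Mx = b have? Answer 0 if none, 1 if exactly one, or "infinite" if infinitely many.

Row reduce the augmented matrix [M | b].
Swap R1 ↔ R2
R3 ← R3 − R1: [0, 4, -6, 7, -11]
R4 ← R4 + R1: [0, 0, 6, -3, 10]
R5 ← R5 + (2/3)·R1: [0, -6, 13/3, -23/3, -4/3]
R6 ← R6 + (2/3)·R1: [0, -6, 4/3, -14/3, -4/3]
Swap R2 ↔ R3
R5 ← R5 + (3/2)·R2: [0, 0, -14/3, 17/6, -107/6]
R6 ← R6 + (3/2)·R2: [0, 0, -23/3, 35/6, -107/6]
R4 ← R4 + R3: [0, 0, 0, 3, 6]
R5 ← R5 − (7/9)·R3: [0, 0, 0, -11/6, -265/18]
R6 ← R6 − (23/18)·R3: [0, 0, 0, -11/6, -229/18]
R5 ← R5 + (11/18)·R4: [0, 0, 0, 0, -199/18]
R6 ← R6 + (11/18)·R4: [0, 0, 0, 0, -163/18]
R6 ← R6 − (163/199)·R5: [0, 0, 0, 0, 0]
The echelon form has 5 nonzero rows; the last pivot sits in the augmented column, so rank(M) = 4 but rank([M|b]) = 5.
Since the ranks differ, the system is inconsistent.
It has no solutions.

0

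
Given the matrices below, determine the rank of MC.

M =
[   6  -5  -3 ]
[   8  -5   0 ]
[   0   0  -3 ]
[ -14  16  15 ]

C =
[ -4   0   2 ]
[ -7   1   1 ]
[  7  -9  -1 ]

3

First compute MC:
[[-10,  22,  10],
 [  3,  -5,  11],
 [-21,  27,   3],
 [ 49, -119, -27]]
Now row reduce the product.
R2 ← R2 + (3/10)·R1: [0, 8/5, 14]
R3 ← R3 − (21/10)·R1: [0, -96/5, -18]
R4 ← R4 + (49/10)·R1: [0, -56/5, 22]
R3 ← R3 + (12)·R2: [0, 0, 150]
R4 ← R4 + (7)·R2: [0, 0, 120]
R4 ← R4 − (4/5)·R3: [0, 0, 0]
3 nonzero rows, so rank(MC) = 3.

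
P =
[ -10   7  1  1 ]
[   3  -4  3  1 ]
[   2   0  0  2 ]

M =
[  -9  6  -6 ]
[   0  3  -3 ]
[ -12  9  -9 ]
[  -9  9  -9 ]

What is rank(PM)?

2

First compute PM:
[[ 69, -21,  21],
 [-72,  42, -42],
 [-36,  30, -30]]
Now row reduce the product.
R2 ← R2 + (24/23)·R1: [0, 462/23, -462/23]
R3 ← R3 + (12/23)·R1: [0, 438/23, -438/23]
R3 ← R3 − (73/77)·R2: [0, 0, 0]
2 nonzero rows, so rank(PM) = 2.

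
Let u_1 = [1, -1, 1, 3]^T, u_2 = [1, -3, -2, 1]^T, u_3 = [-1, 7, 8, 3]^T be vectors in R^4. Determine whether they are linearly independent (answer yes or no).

no

Form the matrix with these vectors as rows and row reduce.
R2 ← R2 − R1: [0, -2, -3, -2]
R3 ← R3 + R1: [0, 6, 9, 6]
R3 ← R3 + (3)·R2: [0, 0, 0, 0]
2 nonzero rows, so the 3 vectors span a space of dimension 2.
Since 2 < 3, the vectors are linearly dependent.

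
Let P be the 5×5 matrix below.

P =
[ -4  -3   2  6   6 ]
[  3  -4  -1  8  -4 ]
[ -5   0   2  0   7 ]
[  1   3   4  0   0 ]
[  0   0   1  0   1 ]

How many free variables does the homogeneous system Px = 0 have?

1

Row reduce to echelon form.
R2 ← R2 + (3/4)·R1: [0, -25/4, 1/2, 25/2, 1/2]
R3 ← R3 − (5/4)·R1: [0, 15/4, -1/2, -15/2, -1/2]
R4 ← R4 + (1/4)·R1: [0, 9/4, 9/2, 3/2, 3/2]
R3 ← R3 + (3/5)·R2: [0, 0, -1/5, 0, -1/5]
R4 ← R4 + (9/25)·R2: [0, 0, 117/25, 6, 42/25]
R4 ← R4 + (117/5)·R3: [0, 0, 0, 6, -3]
R5 ← R5 + (5)·R3: [0, 0, 0, 0, 0]
4 nonzero rows, so rank(P) = 4.
P has 5 columns; by rank–nullity, nullity = 5 − 4 = 1.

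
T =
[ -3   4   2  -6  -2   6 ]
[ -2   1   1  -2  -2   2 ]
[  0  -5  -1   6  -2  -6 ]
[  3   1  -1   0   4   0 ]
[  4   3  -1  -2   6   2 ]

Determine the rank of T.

2

Row reduce to echelon form.
R2 ← R2 − (2/3)·R1: [0, -5/3, -1/3, 2, -2/3, -2]
R4 ← R4 + R1: [0, 5, 1, -6, 2, 6]
R5 ← R5 + (4/3)·R1: [0, 25/3, 5/3, -10, 10/3, 10]
R3 ← R3 − (3)·R2: [0, 0, 0, 0, 0, 0]
R4 ← R4 + (3)·R2: [0, 0, 0, 0, 0, 0]
R5 ← R5 + (5)·R2: [0, 0, 0, 0, 0, 0]
Echelon form has 2 nonzero rows, so rank(T) = 2.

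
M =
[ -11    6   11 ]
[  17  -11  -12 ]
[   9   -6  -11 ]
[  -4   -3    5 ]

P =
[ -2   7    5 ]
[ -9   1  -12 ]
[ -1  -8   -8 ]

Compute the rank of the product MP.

3

First compute MP:
[[-43, -159, -215],
 [ 77, 204, 313],
 [ 47, 145, 205],
 [ 30, -71, -24]]
Now row reduce the product.
R2 ← R2 + (77/43)·R1: [0, -3471/43, -72]
R3 ← R3 + (47/43)·R1: [0, -1238/43, -30]
R4 ← R4 + (30/43)·R1: [0, -7823/43, -174]
R3 ← R3 − (1238/3471)·R2: [0, 0, -4998/1157]
R4 ← R4 − (7823/3471)·R2: [0, 0, -13566/1157]
R4 ← R4 − (19/7)·R3: [0, 0, 0]
3 nonzero rows, so rank(MP) = 3.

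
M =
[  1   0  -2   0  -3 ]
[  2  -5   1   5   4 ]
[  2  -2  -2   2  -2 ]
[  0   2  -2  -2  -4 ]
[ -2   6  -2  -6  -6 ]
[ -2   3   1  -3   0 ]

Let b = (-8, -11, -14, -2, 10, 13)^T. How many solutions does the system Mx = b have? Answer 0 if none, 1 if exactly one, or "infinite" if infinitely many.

infinite

Row reduce the augmented matrix [M | b].
R2 ← R2 − (2)·R1: [0, -5, 5, 5, 10, 5]
R3 ← R3 − (2)·R1: [0, -2, 2, 2, 4, 2]
R5 ← R5 + (2)·R1: [0, 6, -6, -6, -12, -6]
R6 ← R6 + (2)·R1: [0, 3, -3, -3, -6, -3]
R3 ← R3 − (2/5)·R2: [0, 0, 0, 0, 0, 0]
R4 ← R4 + (2/5)·R2: [0, 0, 0, 0, 0, 0]
R5 ← R5 + (6/5)·R2: [0, 0, 0, 0, 0, 0]
R6 ← R6 + (3/5)·R2: [0, 0, 0, 0, 0, 0]
The echelon form has 2 nonzero rows, and every pivot lies in the first 5 columns, so rank(M) = rank([M|b]) = 2.
The system is consistent.
rank = 2 < 5 unknowns, so there are infinitely many solutions.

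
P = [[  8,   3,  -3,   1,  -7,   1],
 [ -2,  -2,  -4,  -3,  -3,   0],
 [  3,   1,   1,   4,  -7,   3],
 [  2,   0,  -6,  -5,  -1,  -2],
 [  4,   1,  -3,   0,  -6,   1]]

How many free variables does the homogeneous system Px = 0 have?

3

Row reduce to echelon form.
R2 ← R2 + (1/4)·R1: [0, -5/4, -19/4, -11/4, -19/4, 1/4]
R3 ← R3 − (3/8)·R1: [0, -1/8, 17/8, 29/8, -35/8, 21/8]
R4 ← R4 − (1/4)·R1: [0, -3/4, -21/4, -21/4, 3/4, -9/4]
R5 ← R5 − (1/2)·R1: [0, -1/2, -3/2, -1/2, -5/2, 1/2]
R3 ← R3 − (1/10)·R2: [0, 0, 13/5, 39/10, -39/10, 13/5]
R4 ← R4 − (3/5)·R2: [0, 0, -12/5, -18/5, 18/5, -12/5]
R5 ← R5 − (2/5)·R2: [0, 0, 2/5, 3/5, -3/5, 2/5]
R4 ← R4 + (12/13)·R3: [0, 0, 0, 0, 0, 0]
R5 ← R5 − (2/13)·R3: [0, 0, 0, 0, 0, 0]
3 nonzero rows, so rank(P) = 3.
P has 6 columns; by rank–nullity, nullity = 6 − 3 = 3.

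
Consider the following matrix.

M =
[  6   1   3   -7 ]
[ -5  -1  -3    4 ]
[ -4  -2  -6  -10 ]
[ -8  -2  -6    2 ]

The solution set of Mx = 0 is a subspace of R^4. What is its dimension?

2

Row reduce to echelon form.
R2 ← R2 + (5/6)·R1: [0, -1/6, -1/2, -11/6]
R3 ← R3 + (2/3)·R1: [0, -4/3, -4, -44/3]
R4 ← R4 + (4/3)·R1: [0, -2/3, -2, -22/3]
R3 ← R3 − (8)·R2: [0, 0, 0, 0]
R4 ← R4 − (4)·R2: [0, 0, 0, 0]
2 nonzero rows, so rank(M) = 2.
M has 4 columns; by rank–nullity, nullity = 4 − 2 = 2.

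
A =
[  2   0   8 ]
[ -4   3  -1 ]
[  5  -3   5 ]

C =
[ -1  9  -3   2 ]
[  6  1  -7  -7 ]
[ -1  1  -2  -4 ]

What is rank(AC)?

2

First compute AC:
[[-10,  26, -22, -28],
 [ 23, -34,  -7, -25],
 [-28,  47,  -4,  11]]
Now row reduce the product.
R2 ← R2 + (23/10)·R1: [0, 129/5, -288/5, -447/5]
R3 ← R3 − (14/5)·R1: [0, -129/5, 288/5, 447/5]
R3 ← R3 + R2: [0, 0, 0, 0]
2 nonzero rows, so rank(AC) = 2.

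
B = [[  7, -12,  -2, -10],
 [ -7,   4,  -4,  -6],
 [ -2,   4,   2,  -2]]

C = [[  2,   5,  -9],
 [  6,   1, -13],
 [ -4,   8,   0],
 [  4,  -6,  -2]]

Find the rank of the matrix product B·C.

First compute BC:
[[-90,  67, 113],
 [  2, -27,  23],
 [  4,  22, -30]]
Now row reduce the product.
R2 ← R2 + (1/45)·R1: [0, -1148/45, 1148/45]
R3 ← R3 + (2/45)·R1: [0, 1124/45, -1124/45]
R3 ← R3 + (281/287)·R2: [0, 0, 0]
2 nonzero rows, so rank(BC) = 2.

2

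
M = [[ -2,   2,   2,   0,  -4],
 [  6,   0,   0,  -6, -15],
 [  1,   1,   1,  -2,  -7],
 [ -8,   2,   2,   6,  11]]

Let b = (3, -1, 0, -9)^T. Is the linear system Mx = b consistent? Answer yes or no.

no

Row reduce the augmented matrix [M | b].
R2 ← R2 + (3)·R1: [0, 6, 6, -6, -27, 8]
R3 ← R3 + (1/2)·R1: [0, 2, 2, -2, -9, 3/2]
R4 ← R4 − (4)·R1: [0, -6, -6, 6, 27, -21]
R3 ← R3 − (1/3)·R2: [0, 0, 0, 0, 0, -7/6]
R4 ← R4 + R2: [0, 0, 0, 0, 0, -13]
R4 ← R4 − (78/7)·R3: [0, 0, 0, 0, 0, 0]
The echelon form has 3 nonzero rows; the last pivot sits in the augmented column, so rank(M) = 2 but rank([M|b]) = 3.
Since the ranks differ, the system is inconsistent.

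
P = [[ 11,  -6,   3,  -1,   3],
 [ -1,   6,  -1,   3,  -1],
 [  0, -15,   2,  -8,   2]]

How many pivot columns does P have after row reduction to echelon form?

Row reduce to echelon form.
R2 ← R2 + (1/11)·R1: [0, 60/11, -8/11, 32/11, -8/11]
R3 ← R3 + (11/4)·R2: [0, 0, 0, 0, 0]
Echelon form has 2 nonzero rows, so rank(P) = 2.
Each nonzero row contributes one pivot column: 2 pivot columns.

2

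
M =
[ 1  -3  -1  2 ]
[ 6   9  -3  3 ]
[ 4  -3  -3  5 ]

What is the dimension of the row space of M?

Row reduce to echelon form.
R2 ← R2 − (6)·R1: [0, 27, 3, -9]
R3 ← R3 − (4)·R1: [0, 9, 1, -3]
R3 ← R3 − (1/3)·R2: [0, 0, 0, 0]
Echelon form has 2 nonzero rows, so rank(M) = 2.
The row space has dimension equal to the rank: 2.

2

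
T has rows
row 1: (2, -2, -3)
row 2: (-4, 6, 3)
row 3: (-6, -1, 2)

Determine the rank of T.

Row reduce to echelon form.
R2 ← R2 + (2)·R1: [0, 2, -3]
R3 ← R3 + (3)·R1: [0, -7, -7]
R3 ← R3 + (7/2)·R2: [0, 0, -35/2]
Echelon form has 3 nonzero rows, so rank(T) = 3.

3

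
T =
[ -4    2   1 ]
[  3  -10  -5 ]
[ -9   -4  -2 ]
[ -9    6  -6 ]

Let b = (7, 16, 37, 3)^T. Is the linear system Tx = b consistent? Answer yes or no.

yes

Row reduce the augmented matrix [T | b].
R2 ← R2 + (3/4)·R1: [0, -17/2, -17/4, 85/4]
R3 ← R3 − (9/4)·R1: [0, -17/2, -17/4, 85/4]
R4 ← R4 − (9/4)·R1: [0, 3/2, -33/4, -51/4]
R3 ← R3 − R2: [0, 0, 0, 0]
R4 ← R4 + (3/17)·R2: [0, 0, -9, -9]
Swap R3 ↔ R4
The echelon form has 3 nonzero rows, and every pivot lies in the first 3 columns, so rank(T) = rank([T|b]) = 3.
The system is consistent.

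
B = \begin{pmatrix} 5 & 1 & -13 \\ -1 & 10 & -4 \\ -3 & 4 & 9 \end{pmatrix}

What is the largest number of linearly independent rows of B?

3

Row reduce to echelon form.
R2 ← R2 + (1/5)·R1: [0, 51/5, -33/5]
R3 ← R3 + (3/5)·R1: [0, 23/5, 6/5]
R3 ← R3 − (23/51)·R2: [0, 0, 71/17]
Echelon form has 3 nonzero rows, so rank(B) = 3.
The rank gives the maximum number of linearly independent rows: 3.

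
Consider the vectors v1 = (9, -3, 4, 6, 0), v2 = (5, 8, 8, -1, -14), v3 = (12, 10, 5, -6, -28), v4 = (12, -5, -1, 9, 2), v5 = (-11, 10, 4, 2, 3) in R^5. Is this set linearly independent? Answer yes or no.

no

Form the matrix with these vectors as rows and row reduce.
R2 ← R2 − (5/9)·R1: [0, 29/3, 52/9, -13/3, -14]
R3 ← R3 − (4/3)·R1: [0, 14, -1/3, -14, -28]
R4 ← R4 − (4/3)·R1: [0, -1, -19/3, 1, 2]
R5 ← R5 + (11/9)·R1: [0, 19/3, 80/9, 28/3, 3]
R3 ← R3 − (42/29)·R2: [0, 0, -757/87, -224/29, -224/29]
R4 ← R4 + (3/29)·R2: [0, 0, -499/87, 16/29, 16/29]
R5 ← R5 − (19/29)·R2: [0, 0, 148/29, 353/29, 353/29]
R4 ← R4 − (499/757)·R3: [0, 0, 0, 4272/757, 4272/757]
R5 ← R5 + (444/757)·R3: [0, 0, 0, 5785/757, 5785/757]
R5 ← R5 − (65/48)·R4: [0, 0, 0, 0, 0]
4 nonzero rows, so the 5 vectors span a space of dimension 4.
Since 4 < 5, the vectors are linearly dependent.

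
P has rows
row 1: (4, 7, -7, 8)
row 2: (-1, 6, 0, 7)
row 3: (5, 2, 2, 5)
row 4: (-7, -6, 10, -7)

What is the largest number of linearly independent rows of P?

3

Row reduce to echelon form.
R2 ← R2 + (1/4)·R1: [0, 31/4, -7/4, 9]
R3 ← R3 − (5/4)·R1: [0, -27/4, 43/4, -5]
R4 ← R4 + (7/4)·R1: [0, 25/4, -9/4, 7]
R3 ← R3 + (27/31)·R2: [0, 0, 286/31, 88/31]
R4 ← R4 − (25/31)·R2: [0, 0, -26/31, -8/31]
R4 ← R4 + (1/11)·R3: [0, 0, 0, 0]
Echelon form has 3 nonzero rows, so rank(P) = 3.
The rank gives the maximum number of linearly independent rows: 3.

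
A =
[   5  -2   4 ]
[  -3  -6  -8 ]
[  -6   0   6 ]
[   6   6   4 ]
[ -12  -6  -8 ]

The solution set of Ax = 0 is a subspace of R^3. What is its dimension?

0

Row reduce to echelon form.
R2 ← R2 + (3/5)·R1: [0, -36/5, -28/5]
R3 ← R3 + (6/5)·R1: [0, -12/5, 54/5]
R4 ← R4 − (6/5)·R1: [0, 42/5, -4/5]
R5 ← R5 + (12/5)·R1: [0, -54/5, 8/5]
R3 ← R3 − (1/3)·R2: [0, 0, 38/3]
R4 ← R4 + (7/6)·R2: [0, 0, -22/3]
R5 ← R5 − (3/2)·R2: [0, 0, 10]
R4 ← R4 + (11/19)·R3: [0, 0, 0]
R5 ← R5 − (15/19)·R3: [0, 0, 0]
3 nonzero rows, so rank(A) = 3.
A has 3 columns; by rank–nullity, nullity = 3 − 3 = 0.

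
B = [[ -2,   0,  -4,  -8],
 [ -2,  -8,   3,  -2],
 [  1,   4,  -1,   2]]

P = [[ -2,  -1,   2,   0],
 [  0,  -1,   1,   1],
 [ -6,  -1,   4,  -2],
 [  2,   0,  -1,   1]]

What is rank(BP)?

2

First compute BP:
[[ 12,   6, -12,   0],
 [-18,   7,   2, -16],
 [  8,  -4,   0,   8]]
Now row reduce the product.
R2 ← R2 + (3/2)·R1: [0, 16, -16, -16]
R3 ← R3 − (2/3)·R1: [0, -8, 8, 8]
R3 ← R3 + (1/2)·R2: [0, 0, 0, 0]
2 nonzero rows, so rank(BP) = 2.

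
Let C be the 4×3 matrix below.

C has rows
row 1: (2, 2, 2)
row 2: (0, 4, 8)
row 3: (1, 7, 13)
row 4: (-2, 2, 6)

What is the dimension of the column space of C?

Row reduce to echelon form.
R3 ← R3 − (1/2)·R1: [0, 6, 12]
R4 ← R4 + R1: [0, 4, 8]
R3 ← R3 − (3/2)·R2: [0, 0, 0]
R4 ← R4 − R2: [0, 0, 0]
Echelon form has 2 nonzero rows, so rank(C) = 2.
The column space has dimension equal to the rank: 2.

2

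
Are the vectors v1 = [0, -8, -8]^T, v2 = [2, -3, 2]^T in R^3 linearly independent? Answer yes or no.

yes

Form the matrix with these vectors as rows and row reduce.
Swap R1 ↔ R2
2 nonzero rows, so the 2 vectors span a space of dimension 2.
Since 2 = 2, the vectors are linearly independent.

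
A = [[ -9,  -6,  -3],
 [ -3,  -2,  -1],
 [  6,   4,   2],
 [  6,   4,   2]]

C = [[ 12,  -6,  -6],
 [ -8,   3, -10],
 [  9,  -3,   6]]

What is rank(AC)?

1

First compute AC:
[[-87,  45,  96],
 [-29,  15,  32],
 [ 58, -30, -64],
 [ 58, -30, -64]]
Now row reduce the product.
R2 ← R2 − (1/3)·R1: [0, 0, 0]
R3 ← R3 + (2/3)·R1: [0, 0, 0]
R4 ← R4 + (2/3)·R1: [0, 0, 0]
1 nonzero row, so rank(AC) = 1.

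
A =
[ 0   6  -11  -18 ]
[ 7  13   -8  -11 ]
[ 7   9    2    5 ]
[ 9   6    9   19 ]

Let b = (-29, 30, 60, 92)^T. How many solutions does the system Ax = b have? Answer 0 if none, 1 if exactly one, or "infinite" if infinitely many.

Row reduce the augmented matrix [A | b].
Swap R1 ↔ R2
R3 ← R3 − R1: [0, -4, 10, 16, 30]
R4 ← R4 − (9/7)·R1: [0, -75/7, 135/7, 232/7, 374/7]
R3 ← R3 + (2/3)·R2: [0, 0, 8/3, 4, 32/3]
R4 ← R4 + (25/14)·R2: [0, 0, -5/14, 1, 23/14]
R4 ← R4 + (15/112)·R3: [0, 0, 0, 43/28, 43/14]
The echelon form has 4 nonzero rows, and every pivot lies in the first 4 columns, so rank(A) = rank([A|b]) = 4.
The system is consistent.
rank = 4 = number of unknowns, so the solution is unique.

1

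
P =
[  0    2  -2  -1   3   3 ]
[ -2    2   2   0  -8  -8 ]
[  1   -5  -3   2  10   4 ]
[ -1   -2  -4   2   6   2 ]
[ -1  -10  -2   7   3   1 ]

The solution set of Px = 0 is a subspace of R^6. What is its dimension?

2

Row reduce to echelon form.
Swap R1 ↔ R2
R3 ← R3 + (1/2)·R1: [0, -4, -2, 2, 6, 0]
R4 ← R4 − (1/2)·R1: [0, -3, -5, 2, 10, 6]
R5 ← R5 − (1/2)·R1: [0, -11, -3, 7, 7, 5]
R3 ← R3 + (2)·R2: [0, 0, -6, 0, 12, 6]
R4 ← R4 + (3/2)·R2: [0, 0, -8, 1/2, 29/2, 21/2]
R5 ← R5 + (11/2)·R2: [0, 0, -14, 3/2, 47/2, 43/2]
R4 ← R4 − (4/3)·R3: [0, 0, 0, 1/2, -3/2, 5/2]
R5 ← R5 − (7/3)·R3: [0, 0, 0, 3/2, -9/2, 15/2]
R5 ← R5 − (3)·R4: [0, 0, 0, 0, 0, 0]
4 nonzero rows, so rank(P) = 4.
P has 6 columns; by rank–nullity, nullity = 6 − 4 = 2.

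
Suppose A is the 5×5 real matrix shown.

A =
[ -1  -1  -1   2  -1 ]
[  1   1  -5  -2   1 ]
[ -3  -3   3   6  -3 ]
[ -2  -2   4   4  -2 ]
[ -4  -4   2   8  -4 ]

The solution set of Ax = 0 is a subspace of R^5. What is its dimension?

3

Row reduce to echelon form.
R2 ← R2 + R1: [0, 0, -6, 0, 0]
R3 ← R3 − (3)·R1: [0, 0, 6, 0, 0]
R4 ← R4 − (2)·R1: [0, 0, 6, 0, 0]
R5 ← R5 − (4)·R1: [0, 0, 6, 0, 0]
R3 ← R3 + R2: [0, 0, 0, 0, 0]
R4 ← R4 + R2: [0, 0, 0, 0, 0]
R5 ← R5 + R2: [0, 0, 0, 0, 0]
2 nonzero rows, so rank(A) = 2.
A has 5 columns; by rank–nullity, nullity = 5 − 2 = 3.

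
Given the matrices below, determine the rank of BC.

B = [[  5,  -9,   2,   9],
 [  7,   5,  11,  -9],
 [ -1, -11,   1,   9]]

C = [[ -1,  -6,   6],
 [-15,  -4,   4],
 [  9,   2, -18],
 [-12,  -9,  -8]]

First compute BC:
[[ 40, -71, -114],
 [125,  41, -64],
 [ 67, -29, -140]]
Now row reduce the product.
R2 ← R2 − (25/8)·R1: [0, 2103/8, 1169/4]
R3 ← R3 − (67/40)·R1: [0, 3597/40, 1019/20]
R3 ← R3 − (1199/3505)·R2: [0, 0, -171828/3505]
3 nonzero rows, so rank(BC) = 3.

3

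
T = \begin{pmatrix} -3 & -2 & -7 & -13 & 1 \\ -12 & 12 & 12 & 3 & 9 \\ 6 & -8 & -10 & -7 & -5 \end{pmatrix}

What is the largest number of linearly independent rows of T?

Row reduce to echelon form.
R2 ← R2 − (4)·R1: [0, 20, 40, 55, 5]
R3 ← R3 + (2)·R1: [0, -12, -24, -33, -3]
R3 ← R3 + (3/5)·R2: [0, 0, 0, 0, 0]
Echelon form has 2 nonzero rows, so rank(T) = 2.
The rank gives the maximum number of linearly independent rows: 2.

2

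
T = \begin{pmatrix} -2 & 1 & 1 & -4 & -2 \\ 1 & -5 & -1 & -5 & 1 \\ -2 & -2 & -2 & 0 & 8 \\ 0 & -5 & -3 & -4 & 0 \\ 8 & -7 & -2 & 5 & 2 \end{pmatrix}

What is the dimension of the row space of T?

Row reduce to echelon form.
R2 ← R2 + (1/2)·R1: [0, -9/2, -1/2, -7, 0]
R3 ← R3 − R1: [0, -3, -3, 4, 10]
R5 ← R5 + (4)·R1: [0, -3, 2, -11, -6]
R3 ← R3 − (2/3)·R2: [0, 0, -8/3, 26/3, 10]
R4 ← R4 − (10/9)·R2: [0, 0, -22/9, 34/9, 0]
R5 ← R5 − (2/3)·R2: [0, 0, 7/3, -19/3, -6]
R4 ← R4 − (11/12)·R3: [0, 0, 0, -25/6, -55/6]
R5 ← R5 + (7/8)·R3: [0, 0, 0, 5/4, 11/4]
R5 ← R5 + (3/10)·R4: [0, 0, 0, 0, 0]
Echelon form has 4 nonzero rows, so rank(T) = 4.
The row space has dimension equal to the rank: 4.

4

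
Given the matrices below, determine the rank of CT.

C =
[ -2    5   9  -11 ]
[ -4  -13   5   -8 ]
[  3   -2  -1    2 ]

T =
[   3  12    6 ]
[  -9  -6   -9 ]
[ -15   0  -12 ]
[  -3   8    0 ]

2

First compute CT:
[[-153, -142, -165],
 [ 54, -34,  33],
 [ 36,  64,  48]]
Now row reduce the product.
R2 ← R2 + (6/17)·R1: [0, -1430/17, -429/17]
R3 ← R3 + (4/17)·R1: [0, 520/17, 156/17]
R3 ← R3 + (4/11)·R2: [0, 0, 0]
2 nonzero rows, so rank(CT) = 2.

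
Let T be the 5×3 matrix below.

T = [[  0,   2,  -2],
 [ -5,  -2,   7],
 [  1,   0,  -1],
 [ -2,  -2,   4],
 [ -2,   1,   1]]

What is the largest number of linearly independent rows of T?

Row reduce to echelon form.
Swap R1 ↔ R2
R3 ← R3 + (1/5)·R1: [0, -2/5, 2/5]
R4 ← R4 − (2/5)·R1: [0, -6/5, 6/5]
R5 ← R5 − (2/5)·R1: [0, 9/5, -9/5]
R3 ← R3 + (1/5)·R2: [0, 0, 0]
R4 ← R4 + (3/5)·R2: [0, 0, 0]
R5 ← R5 − (9/10)·R2: [0, 0, 0]
Echelon form has 2 nonzero rows, so rank(T) = 2.
The rank gives the maximum number of linearly independent rows: 2.

2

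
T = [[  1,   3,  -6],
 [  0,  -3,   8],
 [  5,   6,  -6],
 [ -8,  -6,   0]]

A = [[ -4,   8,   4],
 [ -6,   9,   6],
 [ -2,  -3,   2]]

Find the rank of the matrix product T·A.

First compute TA:
[[-10,  53,  10],
 [  2, -51,  -2],
 [-44, 112,  44],
 [ 68, -118, -68]]
Now row reduce the product.
R2 ← R2 + (1/5)·R1: [0, -202/5, 0]
R3 ← R3 − (22/5)·R1: [0, -606/5, 0]
R4 ← R4 + (34/5)·R1: [0, 1212/5, 0]
R3 ← R3 − (3)·R2: [0, 0, 0]
R4 ← R4 + (6)·R2: [0, 0, 0]
2 nonzero rows, so rank(TA) = 2.

2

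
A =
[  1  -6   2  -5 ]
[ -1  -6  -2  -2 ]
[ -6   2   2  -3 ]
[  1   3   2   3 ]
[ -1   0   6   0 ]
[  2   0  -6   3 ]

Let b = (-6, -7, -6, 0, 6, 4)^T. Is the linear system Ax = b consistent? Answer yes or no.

Row reduce the augmented matrix [A | b].
R2 ← R2 + R1: [0, -12, 0, -7, -13]
R3 ← R3 + (6)·R1: [0, -34, 14, -33, -42]
R4 ← R4 − R1: [0, 9, 0, 8, 6]
R5 ← R5 + R1: [0, -6, 8, -5, 0]
R6 ← R6 − (2)·R1: [0, 12, -10, 13, 16]
R3 ← R3 − (17/6)·R2: [0, 0, 14, -79/6, -31/6]
R4 ← R4 + (3/4)·R2: [0, 0, 0, 11/4, -15/4]
R5 ← R5 − (1/2)·R2: [0, 0, 8, -3/2, 13/2]
R6 ← R6 + R2: [0, 0, -10, 6, 3]
R5 ← R5 − (4/7)·R3: [0, 0, 0, 253/42, 397/42]
R6 ← R6 + (5/7)·R3: [0, 0, 0, -143/42, -29/42]
R5 ← R5 − (46/21)·R4: [0, 0, 0, 0, 53/3]
R6 ← R6 + (26/21)·R4: [0, 0, 0, 0, -16/3]
R6 ← R6 + (16/53)·R5: [0, 0, 0, 0, 0]
The echelon form has 5 nonzero rows; the last pivot sits in the augmented column, so rank(A) = 4 but rank([A|b]) = 5.
Since the ranks differ, the system is inconsistent.

no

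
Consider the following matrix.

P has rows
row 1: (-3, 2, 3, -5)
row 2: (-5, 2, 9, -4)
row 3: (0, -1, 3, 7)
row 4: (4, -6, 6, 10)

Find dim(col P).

Row reduce to echelon form.
R2 ← R2 − (5/3)·R1: [0, -4/3, 4, 13/3]
R4 ← R4 + (4/3)·R1: [0, -10/3, 10, 10/3]
R3 ← R3 − (3/4)·R2: [0, 0, 0, 15/4]
R4 ← R4 − (5/2)·R2: [0, 0, 0, -15/2]
R4 ← R4 + (2)·R3: [0, 0, 0, 0]
Echelon form has 3 nonzero rows, so rank(P) = 3.
The column space has dimension equal to the rank: 3.

3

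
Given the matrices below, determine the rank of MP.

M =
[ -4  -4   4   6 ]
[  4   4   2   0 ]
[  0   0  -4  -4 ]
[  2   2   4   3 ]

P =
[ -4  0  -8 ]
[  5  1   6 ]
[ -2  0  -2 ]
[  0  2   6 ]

First compute MP:
[[-12,   8,  36],
 [  0,   4, -12],
 [  8,  -8, -16],
 [ -6,   8,   6]]
Now row reduce the product.
R3 ← R3 + (2/3)·R1: [0, -8/3, 8]
R4 ← R4 − (1/2)·R1: [0, 4, -12]
R3 ← R3 + (2/3)·R2: [0, 0, 0]
R4 ← R4 − R2: [0, 0, 0]
2 nonzero rows, so rank(MP) = 2.

2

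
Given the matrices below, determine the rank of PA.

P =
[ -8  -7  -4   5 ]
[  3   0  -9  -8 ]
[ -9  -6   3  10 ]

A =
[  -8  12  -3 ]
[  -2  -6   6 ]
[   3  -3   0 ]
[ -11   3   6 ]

First compute PA:
[[ 11, -27,  12],
 [ 37,  39, -57],
 [-17, -51,  51]]
Now row reduce the product.
R2 ← R2 − (37/11)·R1: [0, 1428/11, -1071/11]
R3 ← R3 + (17/11)·R1: [0, -1020/11, 765/11]
R3 ← R3 + (5/7)·R2: [0, 0, 0]
2 nonzero rows, so rank(PA) = 2.

2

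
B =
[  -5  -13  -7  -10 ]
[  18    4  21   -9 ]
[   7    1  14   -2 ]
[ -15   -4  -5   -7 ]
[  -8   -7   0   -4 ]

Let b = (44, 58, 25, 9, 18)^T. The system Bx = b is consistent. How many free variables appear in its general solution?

Row reduce the augmented matrix [B | b].
R2 ← R2 + (18/5)·R1: [0, -214/5, -21/5, -45, 1082/5]
R3 ← R3 + (7/5)·R1: [0, -86/5, 21/5, -16, 433/5]
R4 ← R4 − (3)·R1: [0, 35, 16, 23, -123]
R5 ← R5 − (8/5)·R1: [0, 69/5, 56/5, 12, -262/5]
R3 ← R3 − (43/107)·R2: [0, 0, 630/107, 223/107, -39/107]
R4 ← R4 + (175/214)·R2: [0, 0, 2689/214, -2953/214, 5774/107]
R5 ← R5 + (69/214)·R2: [0, 0, 2107/214, -537/214, 1859/107]
R4 ← R4 − (2689/1260)·R3: [0, 0, 0, -22991/1260, 22991/420]
R5 ← R5 − (301/180)·R3: [0, 0, 0, -1079/180, 1079/60]
R5 ← R5 − (91/277)·R4: [0, 0, 0, 0, 0]
The echelon form has 4 nonzero rows, and every pivot lies in the first 4 columns, so rank(B) = rank([B|b]) = 4.
The system is consistent.
Free variables = (unknowns) − (rank) = 4 − 4 = 0.

0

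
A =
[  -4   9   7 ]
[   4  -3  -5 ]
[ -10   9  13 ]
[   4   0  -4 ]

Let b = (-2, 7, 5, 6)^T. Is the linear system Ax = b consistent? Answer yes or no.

Row reduce the augmented matrix [A | b].
R2 ← R2 + R1: [0, 6, 2, 5]
R3 ← R3 − (5/2)·R1: [0, -27/2, -9/2, 10]
R4 ← R4 + R1: [0, 9, 3, 4]
R3 ← R3 + (9/4)·R2: [0, 0, 0, 85/4]
R4 ← R4 − (3/2)·R2: [0, 0, 0, -7/2]
R4 ← R4 + (14/85)·R3: [0, 0, 0, 0]
The echelon form has 3 nonzero rows; the last pivot sits in the augmented column, so rank(A) = 2 but rank([A|b]) = 3.
Since the ranks differ, the system is inconsistent.

no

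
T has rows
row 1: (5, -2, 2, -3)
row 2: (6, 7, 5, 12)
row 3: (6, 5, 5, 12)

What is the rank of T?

Row reduce to echelon form.
R2 ← R2 − (6/5)·R1: [0, 47/5, 13/5, 78/5]
R3 ← R3 − (6/5)·R1: [0, 37/5, 13/5, 78/5]
R3 ← R3 − (37/47)·R2: [0, 0, 26/47, 156/47]
Echelon form has 3 nonzero rows, so rank(T) = 3.

3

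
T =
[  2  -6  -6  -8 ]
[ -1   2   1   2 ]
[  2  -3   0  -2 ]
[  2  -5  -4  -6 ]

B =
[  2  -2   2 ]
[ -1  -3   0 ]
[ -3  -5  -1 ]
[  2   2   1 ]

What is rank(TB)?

First compute TB:
[[ 12,  28,   2],
 [ -3,  -5,  -1],
 [  3,   1,   2],
 [  9,  19,   2]]
Now row reduce the product.
R2 ← R2 + (1/4)·R1: [0, 2, -1/2]
R3 ← R3 − (1/4)·R1: [0, -6, 3/2]
R4 ← R4 − (3/4)·R1: [0, -2, 1/2]
R3 ← R3 + (3)·R2: [0, 0, 0]
R4 ← R4 + R2: [0, 0, 0]
2 nonzero rows, so rank(TB) = 2.

2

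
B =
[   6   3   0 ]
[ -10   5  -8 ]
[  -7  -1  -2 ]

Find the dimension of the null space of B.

1

Row reduce to echelon form.
R2 ← R2 + (5/3)·R1: [0, 10, -8]
R3 ← R3 + (7/6)·R1: [0, 5/2, -2]
R3 ← R3 − (1/4)·R2: [0, 0, 0]
2 nonzero rows, so rank(B) = 2.
B has 3 columns; by rank–nullity, nullity = 3 − 2 = 1.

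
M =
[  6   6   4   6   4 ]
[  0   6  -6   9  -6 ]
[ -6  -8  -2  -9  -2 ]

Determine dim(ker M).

3

Row reduce to echelon form.
R3 ← R3 + R1: [0, -2, 2, -3, 2]
R3 ← R3 + (1/3)·R2: [0, 0, 0, 0, 0]
2 nonzero rows, so rank(M) = 2.
M has 5 columns; by rank–nullity, nullity = 5 − 2 = 3.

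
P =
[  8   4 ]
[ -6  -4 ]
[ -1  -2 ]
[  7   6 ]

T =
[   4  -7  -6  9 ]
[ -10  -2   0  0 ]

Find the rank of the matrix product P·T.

2

First compute PT:
[[ -8, -64, -48,  72],
 [ 16,  50,  36, -54],
 [ 16,  11,   6,  -9],
 [-32, -61, -42,  63]]
Now row reduce the product.
R2 ← R2 + (2)·R1: [0, -78, -60, 90]
R3 ← R3 + (2)·R1: [0, -117, -90, 135]
R4 ← R4 − (4)·R1: [0, 195, 150, -225]
R3 ← R3 − (3/2)·R2: [0, 0, 0, 0]
R4 ← R4 + (5/2)·R2: [0, 0, 0, 0]
2 nonzero rows, so rank(PT) = 2.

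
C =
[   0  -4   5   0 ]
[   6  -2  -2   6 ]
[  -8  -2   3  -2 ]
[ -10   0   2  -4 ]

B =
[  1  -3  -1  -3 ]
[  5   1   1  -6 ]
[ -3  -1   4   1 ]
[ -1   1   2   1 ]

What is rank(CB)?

3

First compute CB:
[[-35,  -9,  16,  29],
 [ -4, -12,  -4,  -2],
 [-25,  17,  14,  37],
 [-12,  24,  10,  28]]
Now row reduce the product.
R2 ← R2 − (4/35)·R1: [0, -384/35, -204/35, -186/35]
R3 ← R3 − (5/7)·R1: [0, 164/7, 18/7, 114/7]
R4 ← R4 − (12/35)·R1: [0, 948/35, 158/35, 632/35]
R3 ← R3 + (205/96)·R2: [0, 0, -79/8, 79/16]
R4 ← R4 + (79/32)·R2: [0, 0, -79/8, 79/16]
R4 ← R4 − R3: [0, 0, 0, 0]
3 nonzero rows, so rank(CB) = 3.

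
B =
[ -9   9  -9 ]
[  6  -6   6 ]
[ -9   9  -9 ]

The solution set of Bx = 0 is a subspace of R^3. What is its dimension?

Row reduce to echelon form.
R2 ← R2 + (2/3)·R1: [0, 0, 0]
R3 ← R3 − R1: [0, 0, 0]
1 nonzero row, so rank(B) = 1.
B has 3 columns; by rank–nullity, nullity = 3 − 1 = 2.

2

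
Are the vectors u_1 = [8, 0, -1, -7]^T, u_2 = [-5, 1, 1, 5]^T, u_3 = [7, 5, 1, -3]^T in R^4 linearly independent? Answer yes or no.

Form the matrix with these vectors as rows and row reduce.
R2 ← R2 + (5/8)·R1: [0, 1, 3/8, 5/8]
R3 ← R3 − (7/8)·R1: [0, 5, 15/8, 25/8]
R3 ← R3 − (5)·R2: [0, 0, 0, 0]
2 nonzero rows, so the 3 vectors span a space of dimension 2.
Since 2 < 3, the vectors are linearly dependent.

no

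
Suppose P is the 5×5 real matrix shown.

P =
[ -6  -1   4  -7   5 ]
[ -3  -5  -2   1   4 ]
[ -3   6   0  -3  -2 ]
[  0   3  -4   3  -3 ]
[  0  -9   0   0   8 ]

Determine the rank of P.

4

Row reduce to echelon form.
R2 ← R2 − (1/2)·R1: [0, -9/2, -4, 9/2, 3/2]
R3 ← R3 − (1/2)·R1: [0, 13/2, -2, 1/2, -9/2]
R3 ← R3 + (13/9)·R2: [0, 0, -70/9, 7, -7/3]
R4 ← R4 + (2/3)·R2: [0, 0, -20/3, 6, -2]
R5 ← R5 − (2)·R2: [0, 0, 8, -9, 5]
R4 ← R4 − (6/7)·R3: [0, 0, 0, 0, 0]
R5 ← R5 + (36/35)·R3: [0, 0, 0, -9/5, 13/5]
Swap R4 ↔ R5
Echelon form has 4 nonzero rows, so rank(P) = 4.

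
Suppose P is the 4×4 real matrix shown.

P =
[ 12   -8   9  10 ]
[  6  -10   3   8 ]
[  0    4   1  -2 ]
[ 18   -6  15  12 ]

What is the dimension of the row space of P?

Row reduce to echelon form.
R2 ← R2 − (1/2)·R1: [0, -6, -3/2, 3]
R4 ← R4 − (3/2)·R1: [0, 6, 3/2, -3]
R3 ← R3 + (2/3)·R2: [0, 0, 0, 0]
R4 ← R4 + R2: [0, 0, 0, 0]
Echelon form has 2 nonzero rows, so rank(P) = 2.
The row space has dimension equal to the rank: 2.

2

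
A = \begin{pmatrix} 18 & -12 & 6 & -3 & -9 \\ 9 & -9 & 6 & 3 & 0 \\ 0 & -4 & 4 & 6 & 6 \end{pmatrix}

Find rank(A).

Row reduce to echelon form.
R2 ← R2 − (1/2)·R1: [0, -3, 3, 9/2, 9/2]
R3 ← R3 − (4/3)·R2: [0, 0, 0, 0, 0]
Echelon form has 2 nonzero rows, so rank(A) = 2.

2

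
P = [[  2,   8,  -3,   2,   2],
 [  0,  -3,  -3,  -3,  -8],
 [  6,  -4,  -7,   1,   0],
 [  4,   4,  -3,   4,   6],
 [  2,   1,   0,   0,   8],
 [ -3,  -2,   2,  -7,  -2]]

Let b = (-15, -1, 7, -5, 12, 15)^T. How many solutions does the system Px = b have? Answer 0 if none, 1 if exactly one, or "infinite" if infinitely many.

infinite

Row reduce the augmented matrix [P | b].
R3 ← R3 − (3)·R1: [0, -28, 2, -5, -6, 52]
R4 ← R4 − (2)·R1: [0, -12, 3, 0, 2, 25]
R5 ← R5 − R1: [0, -7, 3, -2, 6, 27]
R6 ← R6 + (3/2)·R1: [0, 10, -5/2, -4, 1, -15/2]
R3 ← R3 − (28/3)·R2: [0, 0, 30, 23, 206/3, 184/3]
R4 ← R4 − (4)·R2: [0, 0, 15, 12, 34, 29]
R5 ← R5 − (7/3)·R2: [0, 0, 10, 5, 74/3, 88/3]
R6 ← R6 + (10/3)·R2: [0, 0, -25/2, -14, -77/3, -65/6]
R4 ← R4 − (1/2)·R3: [0, 0, 0, 1/2, -1/3, -5/3]
R5 ← R5 − (1/3)·R3: [0, 0, 0, -8/3, 16/9, 80/9]
R6 ← R6 + (5/12)·R3: [0, 0, 0, -53/12, 53/18, 265/18]
R5 ← R5 + (16/3)·R4: [0, 0, 0, 0, 0, 0]
R6 ← R6 + (53/6)·R4: [0, 0, 0, 0, 0, 0]
The echelon form has 4 nonzero rows, and every pivot lies in the first 5 columns, so rank(P) = rank([P|b]) = 4.
The system is consistent.
rank = 4 < 5 unknowns, so there are infinitely many solutions.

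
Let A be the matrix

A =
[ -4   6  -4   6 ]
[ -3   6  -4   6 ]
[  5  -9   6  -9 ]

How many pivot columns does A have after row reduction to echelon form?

Row reduce to echelon form.
R2 ← R2 − (3/4)·R1: [0, 3/2, -1, 3/2]
R3 ← R3 + (5/4)·R1: [0, -3/2, 1, -3/2]
R3 ← R3 + R2: [0, 0, 0, 0]
Echelon form has 2 nonzero rows, so rank(A) = 2.
Each nonzero row contributes one pivot column: 2 pivot columns.

2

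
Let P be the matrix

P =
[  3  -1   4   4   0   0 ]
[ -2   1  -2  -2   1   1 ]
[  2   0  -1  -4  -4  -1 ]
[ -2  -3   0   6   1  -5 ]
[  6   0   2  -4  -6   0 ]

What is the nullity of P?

Row reduce to echelon form.
R2 ← R2 + (2/3)·R1: [0, 1/3, 2/3, 2/3, 1, 1]
R3 ← R3 − (2/3)·R1: [0, 2/3, -11/3, -20/3, -4, -1]
R4 ← R4 + (2/3)·R1: [0, -11/3, 8/3, 26/3, 1, -5]
R5 ← R5 − (2)·R1: [0, 2, -6, -12, -6, 0]
R3 ← R3 − (2)·R2: [0, 0, -5, -8, -6, -3]
R4 ← R4 + (11)·R2: [0, 0, 10, 16, 12, 6]
R5 ← R5 − (6)·R2: [0, 0, -10, -16, -12, -6]
R4 ← R4 + (2)·R3: [0, 0, 0, 0, 0, 0]
R5 ← R5 − (2)·R3: [0, 0, 0, 0, 0, 0]
3 nonzero rows, so rank(P) = 3.
P has 6 columns; by rank–nullity, nullity = 6 − 3 = 3.

3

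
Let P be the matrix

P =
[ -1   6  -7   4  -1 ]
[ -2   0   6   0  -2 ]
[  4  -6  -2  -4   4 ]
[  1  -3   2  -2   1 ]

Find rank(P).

Row reduce to echelon form.
R2 ← R2 − (2)·R1: [0, -12, 20, -8, 0]
R3 ← R3 + (4)·R1: [0, 18, -30, 12, 0]
R4 ← R4 + R1: [0, 3, -5, 2, 0]
R3 ← R3 + (3/2)·R2: [0, 0, 0, 0, 0]
R4 ← R4 + (1/4)·R2: [0, 0, 0, 0, 0]
Echelon form has 2 nonzero rows, so rank(P) = 2.

2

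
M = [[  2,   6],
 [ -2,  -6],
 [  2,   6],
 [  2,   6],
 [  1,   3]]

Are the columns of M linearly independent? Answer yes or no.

Row reduce M to echelon form.
R2 ← R2 + R1: [0, 0]
R3 ← R3 − R1: [0, 0]
R4 ← R4 − R1: [0, 0]
R5 ← R5 − (1/2)·R1: [0, 0]
1 pivot among 2 columns.
Only 1 < 2 pivot columns, so the columns are linearly dependent.

no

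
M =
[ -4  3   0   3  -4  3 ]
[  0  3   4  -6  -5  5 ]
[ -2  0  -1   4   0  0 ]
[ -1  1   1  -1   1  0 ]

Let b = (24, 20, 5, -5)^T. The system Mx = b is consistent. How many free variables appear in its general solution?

2

Row reduce the augmented matrix [M | b].
R3 ← R3 − (1/2)·R1: [0, -3/2, -1, 5/2, 2, -3/2, -7]
R4 ← R4 − (1/4)·R1: [0, 1/4, 1, -7/4, 2, -3/4, -11]
R3 ← R3 + (1/2)·R2: [0, 0, 1, -1/2, -1/2, 1, 3]
R4 ← R4 − (1/12)·R2: [0, 0, 2/3, -5/4, 29/12, -7/6, -38/3]
R4 ← R4 − (2/3)·R3: [0, 0, 0, -11/12, 11/4, -11/6, -44/3]
The echelon form has 4 nonzero rows, and every pivot lies in the first 6 columns, so rank(M) = rank([M|b]) = 4.
The system is consistent.
Free variables = (unknowns) − (rank) = 6 − 4 = 2.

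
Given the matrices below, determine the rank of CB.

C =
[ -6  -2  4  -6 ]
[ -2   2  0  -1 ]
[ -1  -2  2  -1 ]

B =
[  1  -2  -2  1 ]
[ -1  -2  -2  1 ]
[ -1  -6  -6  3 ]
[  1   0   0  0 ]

First compute CB:
[[-14,  -8,  -8,   4],
 [ -5,   0,   0,   0],
 [ -2,  -6,  -6,   3]]
Now row reduce the product.
R2 ← R2 − (5/14)·R1: [0, 20/7, 20/7, -10/7]
R3 ← R3 − (1/7)·R1: [0, -34/7, -34/7, 17/7]
R3 ← R3 + (17/10)·R2: [0, 0, 0, 0]
2 nonzero rows, so rank(CB) = 2.

2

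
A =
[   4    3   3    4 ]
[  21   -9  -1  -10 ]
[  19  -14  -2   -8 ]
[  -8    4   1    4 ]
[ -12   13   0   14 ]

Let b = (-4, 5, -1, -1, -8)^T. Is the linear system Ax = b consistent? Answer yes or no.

no

Row reduce the augmented matrix [A | b].
R2 ← R2 − (21/4)·R1: [0, -99/4, -67/4, -31, 26]
R3 ← R3 − (19/4)·R1: [0, -113/4, -65/4, -27, 18]
R4 ← R4 + (2)·R1: [0, 10, 7, 12, -9]
R5 ← R5 + (3)·R1: [0, 22, 9, 26, -20]
R3 ← R3 − (113/99)·R2: [0, 0, 284/99, 830/99, -1156/99]
R4 ← R4 + (40/99)·R2: [0, 0, 23/99, -52/99, 149/99]
R5 ← R5 + (8/9)·R2: [0, 0, -53/9, -14/9, 28/9]
R4 ← R4 − (23/284)·R3: [0, 0, 0, -171/142, 174/71]
R5 ← R5 + (583/284)·R3: [0, 0, 0, 2223/142, -1481/71]
R5 ← R5 + (13)·R4: [0, 0, 0, 0, 11]
The echelon form has 5 nonzero rows; the last pivot sits in the augmented column, so rank(A) = 4 but rank([A|b]) = 5.
Since the ranks differ, the system is inconsistent.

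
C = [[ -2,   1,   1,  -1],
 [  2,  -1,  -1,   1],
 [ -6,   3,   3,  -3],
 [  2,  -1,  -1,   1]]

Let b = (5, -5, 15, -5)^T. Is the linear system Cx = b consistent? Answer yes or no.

Row reduce the augmented matrix [C | b].
R2 ← R2 + R1: [0, 0, 0, 0, 0]
R3 ← R3 − (3)·R1: [0, 0, 0, 0, 0]
R4 ← R4 + R1: [0, 0, 0, 0, 0]
The echelon form has 1 nonzero rows, and every pivot lies in the first 4 columns, so rank(C) = rank([C|b]) = 1.
The system is consistent.

yes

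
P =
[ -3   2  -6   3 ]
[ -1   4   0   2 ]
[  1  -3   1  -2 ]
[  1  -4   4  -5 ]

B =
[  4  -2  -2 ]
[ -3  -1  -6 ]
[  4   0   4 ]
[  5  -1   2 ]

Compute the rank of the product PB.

2

First compute PB:
[[-27,   1, -24],
 [ -6,  -4, -18],
 [  7,   3,  16],
 [  7,   7,  28]]
Now row reduce the product.
R2 ← R2 − (2/9)·R1: [0, -38/9, -38/3]
R3 ← R3 + (7/27)·R1: [0, 88/27, 88/9]
R4 ← R4 + (7/27)·R1: [0, 196/27, 196/9]
R3 ← R3 + (44/57)·R2: [0, 0, 0]
R4 ← R4 + (98/57)·R2: [0, 0, 0]
2 nonzero rows, so rank(PB) = 2.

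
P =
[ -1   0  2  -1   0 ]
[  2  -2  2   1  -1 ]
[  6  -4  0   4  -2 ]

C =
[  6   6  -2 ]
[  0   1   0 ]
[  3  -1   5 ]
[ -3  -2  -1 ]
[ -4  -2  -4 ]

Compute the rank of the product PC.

2

First compute PC:
[[  3,  -6,  13],
 [ 19,   8,   9],
 [ 32,  28,  -8]]
Now row reduce the product.
R2 ← R2 − (19/3)·R1: [0, 46, -220/3]
R3 ← R3 − (32/3)·R1: [0, 92, -440/3]
R3 ← R3 − (2)·R2: [0, 0, 0]
2 nonzero rows, so rank(PC) = 2.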